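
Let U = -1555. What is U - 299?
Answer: -1854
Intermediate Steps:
U - 299 = -1555 - 299 = -1854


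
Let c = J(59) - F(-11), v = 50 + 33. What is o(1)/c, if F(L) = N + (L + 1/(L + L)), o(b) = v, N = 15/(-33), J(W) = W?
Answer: 166/141 ≈ 1.1773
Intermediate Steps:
N = -5/11 (N = 15*(-1/33) = -5/11 ≈ -0.45455)
v = 83
o(b) = 83
F(L) = -5/11 + L + 1/(2*L) (F(L) = -5/11 + (L + 1/(L + L)) = -5/11 + (L + 1/(2*L)) = -5/11 + L + 1/(2*L))
c = 141/2 (c = 59 - (-5/11 - 11 + (½)/(-11)) = 59 - (-5/11 - 11 + (½)*(-1/11)) = 59 - (-5/11 - 11 - 1/22) = 59 - 1*(-23/2) = 59 + 23/2 = 141/2 ≈ 70.500)
o(1)/c = 83/(141/2) = 83*(2/141) = 166/141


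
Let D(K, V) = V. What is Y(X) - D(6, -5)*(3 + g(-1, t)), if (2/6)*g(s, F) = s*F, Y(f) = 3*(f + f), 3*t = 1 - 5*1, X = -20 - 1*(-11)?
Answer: -19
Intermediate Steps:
X = -9 (X = -20 + 11 = -9)
t = -4/3 (t = (1 - 5*1)/3 = (1 - 5)/3 = (1/3)*(-4) = -4/3 ≈ -1.3333)
Y(f) = 6*f (Y(f) = 3*(2*f) = 6*f)
g(s, F) = 3*F*s (g(s, F) = 3*(s*F) = 3*(F*s) = 3*F*s)
Y(X) - D(6, -5)*(3 + g(-1, t)) = 6*(-9) - (-5)*(3 + 3*(-4/3)*(-1)) = -54 - (-5)*(3 + 4) = -54 - (-5)*7 = -54 - 1*(-35) = -54 + 35 = -19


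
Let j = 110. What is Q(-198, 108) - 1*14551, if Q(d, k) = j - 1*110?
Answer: -14551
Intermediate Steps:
Q(d, k) = 0 (Q(d, k) = 110 - 1*110 = 110 - 110 = 0)
Q(-198, 108) - 1*14551 = 0 - 1*14551 = 0 - 14551 = -14551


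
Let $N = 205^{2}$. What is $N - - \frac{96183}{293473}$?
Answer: $\frac{12333299008}{293473} \approx 42025.0$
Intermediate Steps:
$N = 42025$
$N - - \frac{96183}{293473} = 42025 - - \frac{96183}{293473} = 42025 + \frac{96183}{293473} = \frac{12333299008}{293473}$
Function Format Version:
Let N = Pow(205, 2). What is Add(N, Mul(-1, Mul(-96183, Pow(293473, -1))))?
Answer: Rational(12333299008, 293473) ≈ 42025.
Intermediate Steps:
N = 42025
Add(N, Mul(-1, Mul(-96183, Pow(293473, -1)))) = Add(42025, Mul(-1, Mul(-96183, Pow(293473, -1)))) = Add(42025, Mul(-1, Mul(-96183, Rational(1, 293473)))) = Add(42025, Mul(-1, Rational(-96183, 293473))) = Add(42025, Rational(96183, 293473)) = Rational(12333299008, 293473)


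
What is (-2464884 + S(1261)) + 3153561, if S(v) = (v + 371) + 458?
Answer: 690767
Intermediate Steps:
S(v) = 829 + v (S(v) = (371 + v) + 458 = 829 + v)
(-2464884 + S(1261)) + 3153561 = (-2464884 + (829 + 1261)) + 3153561 = (-2464884 + 2090) + 3153561 = -2462794 + 3153561 = 690767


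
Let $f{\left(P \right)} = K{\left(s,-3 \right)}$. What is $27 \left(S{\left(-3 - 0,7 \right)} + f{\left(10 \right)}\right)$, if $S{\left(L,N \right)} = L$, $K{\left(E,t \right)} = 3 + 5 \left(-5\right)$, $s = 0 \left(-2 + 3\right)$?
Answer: $-675$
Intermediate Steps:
$s = 0$ ($s = 0 \cdot 1 = 0$)
$K{\left(E,t \right)} = -22$ ($K{\left(E,t \right)} = 3 - 25 = -22$)
$f{\left(P \right)} = -22$
$27 \left(S{\left(-3 - 0,7 \right)} + f{\left(10 \right)}\right) = 27 \left(\left(-3 - 0\right) - 22\right) = 27 \left(\left(-3 + 0\right) - 22\right) = 27 \left(-3 - 22\right) = 27 \left(-25\right) = -675$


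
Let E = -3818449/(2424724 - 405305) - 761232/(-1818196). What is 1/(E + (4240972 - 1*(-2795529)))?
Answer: 917924887031/6458978034157935082 ≈ 1.4212e-7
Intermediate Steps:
E = -1351360583449/917924887031 (E = -3818449/2019419 - 761232*(-1/1818196) = -3818449*1/2019419 + 190308/454549 = -3818449/2019419 + 190308/454549 = -1351360583449/917924887031 ≈ -1.4722)
1/(E + (4240972 - 1*(-2795529))) = 1/(-1351360583449/917924887031 + (4240972 - 1*(-2795529))) = 1/(-1351360583449/917924887031 + (4240972 + 2795529)) = 1/(-1351360583449/917924887031 + 7036501) = 1/(6458978034157935082/917924887031) = 917924887031/6458978034157935082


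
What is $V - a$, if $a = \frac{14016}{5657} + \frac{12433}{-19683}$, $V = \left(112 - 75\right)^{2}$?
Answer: $\frac{152228131292}{111346731} \approx 1367.2$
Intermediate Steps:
$V = 1369$ ($V = 37^{2} = 1369$)
$a = \frac{205543447}{111346731}$ ($a = 14016 \cdot \frac{1}{5657} + 12433 \left(- \frac{1}{19683}\right) = \frac{14016}{5657} - \frac{12433}{19683} = \frac{205543447}{111346731} \approx 1.846$)
$V - a = 1369 - \frac{205543447}{111346731} = \frac{152228131292}{111346731}$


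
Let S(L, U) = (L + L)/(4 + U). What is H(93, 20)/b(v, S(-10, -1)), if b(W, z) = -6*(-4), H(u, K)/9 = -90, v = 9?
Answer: -135/4 ≈ -33.750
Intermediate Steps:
S(L, U) = 2*L/(4 + U) (S(L, U) = (2*L)/(4 + U) = 2*L/(4 + U))
H(u, K) = -810 (H(u, K) = 9*(-90) = -810)
b(W, z) = 24
H(93, 20)/b(v, S(-10, -1)) = -810/24 = -810*1/24 = -135/4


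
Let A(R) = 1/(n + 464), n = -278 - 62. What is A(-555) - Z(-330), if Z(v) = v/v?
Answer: -123/124 ≈ -0.99194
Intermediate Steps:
n = -340
A(R) = 1/124 (A(R) = 1/(-340 + 464) = 1/124)
Z(v) = 1
A(-555) - Z(-330) = 1/124 - 1*1 = 1/124 - 1 = -123/124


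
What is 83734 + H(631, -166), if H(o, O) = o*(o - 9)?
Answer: 476216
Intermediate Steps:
H(o, O) = o*(-9 + o)
83734 + H(631, -166) = 83734 + 631*(-9 + 631) = 83734 + 631*622 = 83734 + 392482 = 476216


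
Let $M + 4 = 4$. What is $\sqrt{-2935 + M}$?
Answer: $i \sqrt{2935} \approx 54.176 i$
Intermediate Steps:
$M = 0$ ($M = -4 + 4 = 0$)
$\sqrt{-2935 + M} = \sqrt{-2935 + 0} = \sqrt{-2935} = i \sqrt{2935}$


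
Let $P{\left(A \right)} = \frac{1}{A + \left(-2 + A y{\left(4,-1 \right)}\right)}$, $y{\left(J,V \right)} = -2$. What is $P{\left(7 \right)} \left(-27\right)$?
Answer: $3$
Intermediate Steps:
$P{\left(A \right)} = \frac{1}{-2 - A}$ ($P{\left(A \right)} = \frac{1}{A + \left(-2 + A \left(-2\right)\right)} = \frac{1}{A - \left(2 + 2 A\right)} = \frac{1}{-2 - A}$)
$P{\left(7 \right)} \left(-27\right) = \frac{1}{-2 - 7} \left(-27\right) = \frac{1}{-9} \left(-27\right) = \left(- \frac{1}{9}\right) \left(-27\right) = 3$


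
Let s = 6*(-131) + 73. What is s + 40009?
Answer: 39296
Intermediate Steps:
s = -713 (s = -786 + 73 = -713)
s + 40009 = -713 + 40009 = 39296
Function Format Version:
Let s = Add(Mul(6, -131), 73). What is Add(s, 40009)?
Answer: 39296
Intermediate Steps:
s = -713 (s = Add(-786, 73) = -713)
Add(s, 40009) = Add(-713, 40009) = 39296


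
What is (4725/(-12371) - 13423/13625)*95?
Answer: -4378247102/33710975 ≈ -129.88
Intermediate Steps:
(4725/(-12371) - 13423/13625)*95 = (4725*(-1/12371) - 13423*1/13625)*95 = (-4725/12371 - 13423/13625)*95 = -230434058/168554875*95 = -4378247102/33710975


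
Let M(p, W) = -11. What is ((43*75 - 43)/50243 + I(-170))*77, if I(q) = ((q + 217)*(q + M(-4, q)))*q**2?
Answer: -951131497140286/50243 ≈ -1.8931e+10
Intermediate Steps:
I(q) = q**2*(-11 + q)*(217 + q) (I(q) = ((q + 217)*(q - 11))*q**2 = ((217 + q)*(-11 + q))*q**2 = ((-11 + q)*(217 + q))*q**2 = q**2*(-11 + q)*(217 + q))
((43*75 - 43)/50243 + I(-170))*77 = ((43*75 - 43)/50243 + (-170)**2*(-2387 + (-170)**2 + 206*(-170)))*77 = ((3225 - 43)*(1/50243) + 28900*(-2387 + 28900 - 35020))*77 = (3182*(1/50243) + 28900*(-8507))*77 = (3182/50243 - 245852300)*77 = -12352357105718/50243*77 = -951131497140286/50243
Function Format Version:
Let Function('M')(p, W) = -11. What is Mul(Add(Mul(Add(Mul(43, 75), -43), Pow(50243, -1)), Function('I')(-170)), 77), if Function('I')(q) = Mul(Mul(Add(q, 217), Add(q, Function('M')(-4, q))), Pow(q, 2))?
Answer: Rational(-951131497140286, 50243) ≈ -1.8931e+10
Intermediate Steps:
Function('I')(q) = Mul(Pow(q, 2), Add(-11, q), Add(217, q)) (Function('I')(q) = Mul(Mul(Add(q, 217), Add(q, -11)), Pow(q, 2)) = Mul(Mul(Add(217, q), Add(-11, q)), Pow(q, 2)) = Mul(Mul(Add(-11, q), Add(217, q)), Pow(q, 2)) = Mul(Pow(q, 2), Add(-11, q), Add(217, q)))
Mul(Add(Mul(Add(Mul(43, 75), -43), Pow(50243, -1)), Function('I')(-170)), 77) = Mul(Add(Mul(Add(Mul(43, 75), -43), Pow(50243, -1)), Mul(Pow(-170, 2), Add(-2387, Pow(-170, 2), Mul(206, -170)))), 77) = Mul(Add(Mul(Add(3225, -43), Rational(1, 50243)), Mul(28900, Add(-2387, 28900, -35020))), 77) = Mul(Add(Mul(3182, Rational(1, 50243)), Mul(28900, -8507)), 77) = Mul(Add(Rational(3182, 50243), -245852300), 77) = Mul(Rational(-12352357105718, 50243), 77) = Rational(-951131497140286, 50243)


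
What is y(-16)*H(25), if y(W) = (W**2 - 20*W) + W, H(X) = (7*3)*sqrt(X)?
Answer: 58800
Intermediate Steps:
H(X) = 21*sqrt(X)
y(W) = W**2 - 19*W
y(-16)*H(25) = (-16*(-19 - 16))*(21*sqrt(25)) = (-16*(-35))*(21*5) = 560*105 = 58800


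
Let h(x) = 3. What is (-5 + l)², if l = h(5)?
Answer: 4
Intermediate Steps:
l = 3
(-5 + l)² = (-5 + 3)² = (-2)² = 4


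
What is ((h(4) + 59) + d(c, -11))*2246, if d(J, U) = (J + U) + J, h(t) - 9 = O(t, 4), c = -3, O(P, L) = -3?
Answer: 107808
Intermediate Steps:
h(t) = 6 (h(t) = 9 - 3 = 6)
d(J, U) = U + 2*J
((h(4) + 59) + d(c, -11))*2246 = ((6 + 59) + (-11 + 2*(-3)))*2246 = (65 + (-11 - 6))*2246 = (65 - 17)*2246 = 48*2246 = 107808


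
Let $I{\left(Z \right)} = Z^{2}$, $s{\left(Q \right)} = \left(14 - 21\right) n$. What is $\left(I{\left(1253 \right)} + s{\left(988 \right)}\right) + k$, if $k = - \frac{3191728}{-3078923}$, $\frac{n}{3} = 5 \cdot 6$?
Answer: $\frac{4832000290545}{3078923} \approx 1.5694 \cdot 10^{6}$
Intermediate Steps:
$n = 90$ ($n = 3 \cdot 5 \cdot 6 = 3 \cdot 30 = 90$)
$s{\left(Q \right)} = -630$ ($s{\left(Q \right)} = \left(14 - 21\right) 90 = \left(-7\right) 90 = -630$)
$k = \frac{3191728}{3078923}$ ($k = \left(-3191728\right) \left(- \frac{1}{3078923}\right) = \frac{3191728}{3078923} \approx 1.0366$)
$\left(I{\left(1253 \right)} + s{\left(988 \right)}\right) + k = \left(1253^{2} - 630\right) + \frac{3191728}{3078923} = \left(1570009 - 630\right) + \frac{3191728}{3078923} = 1569379 + \frac{3191728}{3078923} = \frac{4832000290545}{3078923}$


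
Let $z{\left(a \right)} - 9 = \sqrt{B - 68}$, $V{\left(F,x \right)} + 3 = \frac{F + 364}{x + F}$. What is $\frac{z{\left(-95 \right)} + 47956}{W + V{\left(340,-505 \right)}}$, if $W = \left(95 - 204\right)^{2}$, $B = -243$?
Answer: $\frac{719475}{178106} + \frac{15 i \sqrt{311}}{178106} \approx 4.0396 + 0.0014852 i$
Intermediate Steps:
$W = 11881$ ($W = \left(-109\right)^{2} = 11881$)
$V{\left(F,x \right)} = -3 + \frac{364 + F}{F + x}$ ($V{\left(F,x \right)} = -3 + \frac{F + 364}{x + F} = -3 + \frac{364 + F}{F + x}$)
$z{\left(a \right)} = 9 + i \sqrt{311}$ ($z{\left(a \right)} = 9 + \sqrt{-243 - 68} = 9 + \sqrt{-311} = 9 + i \sqrt{311}$)
$\frac{z{\left(-95 \right)} + 47956}{W + V{\left(340,-505 \right)}} = \frac{\left(9 + i \sqrt{311}\right) + 47956}{11881 + \frac{364 - -1515 - 680}{340 - 505}} = \frac{47965 + i \sqrt{311}}{11881 + \frac{364 + 1515 - 680}{-165}} = \frac{47965 + i \sqrt{311}}{11881 - \frac{109}{15}} = \frac{47965 + i \sqrt{311}}{\frac{178106}{15}} = \left(47965 + i \sqrt{311}\right) \frac{15}{178106} = \frac{719475}{178106} + \frac{15 i \sqrt{311}}{178106}$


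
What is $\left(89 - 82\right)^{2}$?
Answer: $49$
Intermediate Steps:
$\left(89 - 82\right)^{2} = 7^{2} = 49$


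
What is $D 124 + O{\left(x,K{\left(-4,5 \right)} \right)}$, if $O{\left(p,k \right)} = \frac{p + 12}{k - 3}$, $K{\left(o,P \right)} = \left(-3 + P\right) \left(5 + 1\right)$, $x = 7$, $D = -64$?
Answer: $- \frac{71405}{9} \approx -7933.9$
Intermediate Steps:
$K{\left(o,P \right)} = -18 + 6 P$ ($K{\left(o,P \right)} = \left(-3 + P\right) 6 = -18 + 6 P$)
$O{\left(p,k \right)} = \frac{12 + p}{-3 + k}$
$D 124 + O{\left(x,K{\left(-4,5 \right)} \right)} = \left(-64\right) 124 + \frac{12 + 7}{-3 + \left(-18 + 6 \cdot 5\right)} = -7936 + \frac{1}{-3 + \left(-18 + 30\right)} 19 = -7936 + \frac{1}{-3 + 12} \cdot 19 = -7936 + \frac{1}{9} \cdot 19 = -7936 + \frac{19}{9} = - \frac{71405}{9}$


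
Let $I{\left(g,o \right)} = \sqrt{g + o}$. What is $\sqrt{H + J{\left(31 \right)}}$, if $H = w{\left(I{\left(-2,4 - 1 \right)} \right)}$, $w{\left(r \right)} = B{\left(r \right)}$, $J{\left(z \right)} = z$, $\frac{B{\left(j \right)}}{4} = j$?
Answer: $\sqrt{35} \approx 5.9161$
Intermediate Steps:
$B{\left(j \right)} = 4 j$
$w{\left(r \right)} = 4 r$
$H = 4$ ($H = 4 \sqrt{-2 + \left(4 - 1\right)} = 4 \sqrt{-2 + 3} = 4 \sqrt{1} = 4 \cdot 1 = 4$)
$\sqrt{H + J{\left(31 \right)}} = \sqrt{4 + 31} = \sqrt{35}$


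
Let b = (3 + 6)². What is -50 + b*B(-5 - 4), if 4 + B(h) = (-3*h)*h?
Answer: -20057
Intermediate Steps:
B(h) = -4 - 3*h² (B(h) = -4 + (-3*h)*h = -4 - 3*h²)
b = 81 (b = 9² = 81)
-50 + b*B(-5 - 4) = -50 + 81*(-4 - 3*(-5 - 4)²) = -50 + 81*(-4 - 3*(-9)²) = -50 + 81*(-4 - 3*81) = -50 + 81*(-4 - 243) = -50 + 81*(-247) = -50 - 20007 = -20057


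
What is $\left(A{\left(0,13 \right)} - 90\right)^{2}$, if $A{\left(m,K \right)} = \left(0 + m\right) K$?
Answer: $8100$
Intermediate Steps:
$A{\left(m,K \right)} = K m$ ($A{\left(m,K \right)} = m K = K m$)
$\left(A{\left(0,13 \right)} - 90\right)^{2} = \left(13 \cdot 0 - 90\right)^{2} = \left(0 - 90\right)^{2} = \left(-90\right)^{2} = 8100$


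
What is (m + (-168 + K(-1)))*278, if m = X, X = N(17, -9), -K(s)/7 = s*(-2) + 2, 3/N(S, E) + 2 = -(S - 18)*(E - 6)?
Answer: -927130/17 ≈ -54537.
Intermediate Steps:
N(S, E) = 3/(-2 - (-18 + S)*(-6 + E)) (N(S, E) = 3/(-2 - (S - 18)*(E - 6)) = 3/(-2 - (-18 + S)*(-6 + E)))
K(s) = -14 + 14*s (K(s) = -7*(s*(-2) + 2) = -7*(-2*s + 2) = -7*(2 - 2*s) = -14 + 14*s)
X = -3/17 (X = -3/(110 - 18*(-9) - 6*17 - 9*17) = -3/(110 + 162 - 102 - 153) = -3/17 ≈ -0.17647)
m = -3/17 ≈ -0.17647
(m + (-168 + K(-1)))*278 = (-3/17 + (-168 + (-14 + 14*(-1))))*278 = (-3/17 + (-168 + (-14 - 14)))*278 = (-3/17 + (-168 - 28))*278 = (-3/17 - 196)*278 = -3335/17*278 = -927130/17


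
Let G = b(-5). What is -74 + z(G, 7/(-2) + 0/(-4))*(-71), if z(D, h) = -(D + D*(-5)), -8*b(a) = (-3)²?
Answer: 491/2 ≈ 245.50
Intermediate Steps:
b(a) = -9/8 (b(a) = -⅛*(-3)² = -⅛*9 = -9/8)
G = -9/8 ≈ -1.1250
z(D, h) = 4*D (z(D, h) = -(D - 5*D) = -(-4)*D = 4*D)
-74 + z(G, 7/(-2) + 0/(-4))*(-71) = -74 + (4*(-9/8))*(-71) = -74 - 9/2*(-71) = -74 + 639/2 = 491/2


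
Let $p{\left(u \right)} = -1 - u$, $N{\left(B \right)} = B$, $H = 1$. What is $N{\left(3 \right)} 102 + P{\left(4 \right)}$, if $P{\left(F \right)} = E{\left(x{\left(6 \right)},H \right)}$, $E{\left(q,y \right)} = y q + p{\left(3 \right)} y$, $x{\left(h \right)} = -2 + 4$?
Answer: $304$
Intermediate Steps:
$x{\left(h \right)} = 2$
$E{\left(q,y \right)} = - 4 y + q y$ ($E{\left(q,y \right)} = y q + \left(-1 - 3\right) y = q y + \left(-1 - 3\right) y = q y - 4 y = - 4 y + q y$)
$P{\left(F \right)} = -2$ ($P{\left(F \right)} = 1 \left(-4 + 2\right) = 1 \left(-2\right) = -2$)
$N{\left(3 \right)} 102 + P{\left(4 \right)} = 3 \cdot 102 - 2 = 306 - 2 = 304$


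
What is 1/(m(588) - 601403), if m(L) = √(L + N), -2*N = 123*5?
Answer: -109346/65761012387 - √1122/723371136257 ≈ -1.6628e-6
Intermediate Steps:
N = -615/2 (N = -123*5/2 = -½*615 = -615/2 ≈ -307.50)
m(L) = √(-615/2 + L) (m(L) = √(L - 615/2) = √(-615/2 + L))
1/(m(588) - 601403) = 1/(√(-1230 + 4*588)/2 - 601403) = 1/(√(-1230 + 2352)/2 - 601403) = 1/(√1122/2 - 601403) = 1/(-601403 + √1122/2)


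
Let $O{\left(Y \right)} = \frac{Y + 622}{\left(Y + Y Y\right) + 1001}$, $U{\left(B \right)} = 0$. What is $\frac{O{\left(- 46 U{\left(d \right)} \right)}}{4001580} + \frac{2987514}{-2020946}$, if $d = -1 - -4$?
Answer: $- \frac{2991682447840927}{2023766017943670} \approx -1.4783$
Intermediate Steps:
$d = 3$ ($d = -1 + 4 = 3$)
$O{\left(Y \right)} = \frac{622 + Y}{1001 + Y + Y^{2}}$ ($O{\left(Y \right)} = \frac{622 + Y}{\left(Y + Y^{2}\right) + 1001} = \frac{622 + Y}{1001 + Y + Y^{2}}$)
$\frac{O{\left(- 46 U{\left(d \right)} \right)}}{4001580} + \frac{2987514}{-2020946} = \frac{\frac{1}{1001 - 0 + \left(\left(-46\right) 0\right)^{2}} \left(622 - 0\right)}{4001580} + \frac{2987514}{-2020946} = \frac{622 + 0}{1001 + 0 + 0^{2}} \cdot \frac{1}{4001580} + 2987514 \left(- \frac{1}{2020946}\right) = \frac{1}{1001 + 0 + 0} \cdot 622 \cdot \frac{1}{4001580} - \frac{1493757}{1010473} = \frac{1}{1001} \cdot 622 \cdot \frac{1}{4001580} - \frac{1493757}{1010473} = \frac{622}{1001} \cdot \frac{1}{4001580} - \frac{1493757}{1010473} = \frac{311}{2002790790} - \frac{1493757}{1010473} = - \frac{2991682447840927}{2023766017943670}$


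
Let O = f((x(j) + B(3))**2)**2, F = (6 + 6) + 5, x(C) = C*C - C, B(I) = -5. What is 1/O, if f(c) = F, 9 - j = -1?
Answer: 1/289 ≈ 0.0034602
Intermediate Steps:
j = 10 (j = 9 - 1*(-1) = 9 + 1 = 10)
x(C) = C**2 - C
F = 17 (F = 12 + 5 = 17)
f(c) = 17
O = 289 (O = 17**2 = 289)
1/O = 1/289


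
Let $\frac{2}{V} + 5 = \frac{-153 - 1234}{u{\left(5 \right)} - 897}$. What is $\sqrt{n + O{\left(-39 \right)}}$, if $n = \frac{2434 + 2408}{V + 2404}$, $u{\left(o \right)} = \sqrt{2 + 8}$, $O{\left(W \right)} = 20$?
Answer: $\frac{\sqrt{81958238 - 132285 \sqrt{10}}}{\sqrt{3722899 - 6009 \sqrt{10}}} \approx 4.692$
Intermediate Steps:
$u{\left(o \right)} = \sqrt{10}$
$V = \frac{2}{-5 - \frac{1387}{-897 + \sqrt{10}}}$ ($V = \frac{2}{-5 + \frac{-153 - 1234}{\sqrt{10} - 897}} = \frac{2}{-5 - \frac{1387}{-897 + \sqrt{10}}} \approx -0.58$)
$n = \frac{4842}{\frac{11533240652}{4798677} - \frac{1387 \sqrt{10}}{4798677}}$ ($n = \frac{2434 + 2408}{\left(- \frac{2778856}{4798677} - \frac{1387 \sqrt{10}}{4798677}\right) + 2404} = \frac{4842}{\frac{11533240652}{4798677} - \frac{1387 \sqrt{10}}{4798677}} \approx 2.0146$)
$\sqrt{n + O{\left(-39 \right)}} = \sqrt{\left(\frac{27921975618492}{13859615883391} + \frac{3357927 \sqrt{10}}{13859615883391}\right) + 20} = \sqrt{\frac{305114293286312}{13859615883391} + \frac{3357927 \sqrt{10}}{13859615883391}}$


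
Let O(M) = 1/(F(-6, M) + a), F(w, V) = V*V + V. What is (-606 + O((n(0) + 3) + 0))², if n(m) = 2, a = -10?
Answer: 146870161/400 ≈ 3.6718e+5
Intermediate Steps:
F(w, V) = V + V² (F(w, V) = V² + V = V + V²)
O(M) = 1/(-10 + M*(1 + M)) (O(M) = 1/(M*(1 + M) - 10) = 1/(-10 + M*(1 + M)))
(-606 + O((n(0) + 3) + 0))² = (-606 + 1/(-10 + ((2 + 3) + 0)*(1 + ((2 + 3) + 0))))² = (-606 + 1/(-10 + (5 + 0)*(1 + (5 + 0))))² = (-606 + 1/(-10 + 5*(1 + 5)))² = (-606 + 1/(-10 + 5*6))² = (-606 + 1/(-10 + 30))² = (-606 + 1/20)² = (-12119/20)² = 146870161/400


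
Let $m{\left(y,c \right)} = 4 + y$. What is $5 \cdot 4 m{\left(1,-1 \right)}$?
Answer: $100$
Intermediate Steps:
$5 \cdot 4 m{\left(1,-1 \right)} = 5 \cdot 4 \left(4 + 1\right) = 20 \cdot 5 = 100$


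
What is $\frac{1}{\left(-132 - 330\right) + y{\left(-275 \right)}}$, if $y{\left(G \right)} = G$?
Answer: $- \frac{1}{737} \approx -0.0013569$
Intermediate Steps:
$\frac{1}{\left(-132 - 330\right) + y{\left(-275 \right)}} = \frac{1}{\left(-132 - 330\right) - 275} = \frac{1}{-462 - 275} = \frac{1}{-737} = - \frac{1}{737}$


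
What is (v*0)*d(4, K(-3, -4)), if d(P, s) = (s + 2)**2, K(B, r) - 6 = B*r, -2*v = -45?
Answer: 0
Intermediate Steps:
v = 45/2 (v = -1/2*(-45) = 45/2 ≈ 22.500)
K(B, r) = 6 + B*r
d(P, s) = (2 + s)**2
(v*0)*d(4, K(-3, -4)) = ((45/2)*0)*(2 + (6 - 3*(-4)))**2 = 0*(2 + (6 + 12))**2 = 0*(2 + 18)**2 = 0*20**2 = 0*400 = 0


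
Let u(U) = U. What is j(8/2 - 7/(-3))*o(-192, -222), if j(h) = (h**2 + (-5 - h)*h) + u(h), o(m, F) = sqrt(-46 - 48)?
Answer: -76*I*sqrt(94)/3 ≈ -245.62*I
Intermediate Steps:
o(m, F) = I*sqrt(94) (o(m, F) = sqrt(-94) = I*sqrt(94))
j(h) = h + h**2 + h*(-5 - h) (j(h) = (h**2 + (-5 - h)*h) + h = (h**2 + h*(-5 - h)) + h = h + h**2 + h*(-5 - h))
j(8/2 - 7/(-3))*o(-192, -222) = (-4*(8/2 - 7/(-3)))*(I*sqrt(94)) = (-4*(8*(1/2) - 7*(-1/3)))*(I*sqrt(94)) = (-4*(4 + 7/3))*(I*sqrt(94)) = (-4*19/3)*(I*sqrt(94)) = -76*I*sqrt(94)/3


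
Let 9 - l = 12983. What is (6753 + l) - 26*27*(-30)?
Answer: 14839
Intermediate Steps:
l = -12974 (l = 9 - 1*12983 = 9 - 12983 = -12974)
(6753 + l) - 26*27*(-30) = (6753 - 12974) - 26*27*(-30) = -6221 - 702*(-30) = -6221 + 21060 = 14839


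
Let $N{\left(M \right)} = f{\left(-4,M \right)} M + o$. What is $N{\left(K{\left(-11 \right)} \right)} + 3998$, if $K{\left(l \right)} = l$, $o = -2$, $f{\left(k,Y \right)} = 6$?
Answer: $3930$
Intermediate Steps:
$N{\left(M \right)} = -2 + 6 M$ ($N{\left(M \right)} = 6 M - 2 = -2 + 6 M$)
$N{\left(K{\left(-11 \right)} \right)} + 3998 = \left(-2 + 6 \left(-11\right)\right) + 3998 = \left(-2 - 66\right) + 3998 = -68 + 3998 = 3930$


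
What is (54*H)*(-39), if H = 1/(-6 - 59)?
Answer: 162/5 ≈ 32.400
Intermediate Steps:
H = -1/65 (H = 1/(-65) = -1/65 ≈ -0.015385)
(54*H)*(-39) = (54*(-1/65))*(-39) = -54/65*(-39) = 162/5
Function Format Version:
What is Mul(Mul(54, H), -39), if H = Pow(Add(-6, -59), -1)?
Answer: Rational(162, 5) ≈ 32.400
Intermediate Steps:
H = Rational(-1, 65) (H = Pow(-65, -1) = Rational(-1, 65) ≈ -0.015385)
Mul(Mul(54, H), -39) = Mul(Mul(54, Rational(-1, 65)), -39) = Mul(Rational(-54, 65), -39) = Rational(162, 5)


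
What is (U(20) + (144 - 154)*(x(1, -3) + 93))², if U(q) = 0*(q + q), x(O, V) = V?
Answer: 810000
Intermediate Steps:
U(q) = 0 (U(q) = 0*(2*q) = 0)
(U(20) + (144 - 154)*(x(1, -3) + 93))² = (0 + (144 - 154)*(-3 + 93))² = (0 - 10*90)² = (0 - 900)² = (-900)² = 810000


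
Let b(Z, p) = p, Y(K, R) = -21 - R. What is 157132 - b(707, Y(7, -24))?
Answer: 157129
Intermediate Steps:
157132 - b(707, Y(7, -24)) = 157132 - (-21 - 1*(-24)) = 157132 - (-21 + 24) = 157132 - 1*3 = 157132 - 3 = 157129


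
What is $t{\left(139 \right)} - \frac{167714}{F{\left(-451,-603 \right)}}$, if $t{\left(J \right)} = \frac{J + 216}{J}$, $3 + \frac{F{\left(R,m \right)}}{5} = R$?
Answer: $\frac{12059048}{157765} \approx 76.437$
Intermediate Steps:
$F{\left(R,m \right)} = -15 + 5 R$
$t{\left(J \right)} = \frac{216 + J}{J}$
$t{\left(139 \right)} - \frac{167714}{F{\left(-451,-603 \right)}} = \frac{216 + 139}{139} - \frac{167714}{-15 + 5 \left(-451\right)} = \frac{1}{139} \cdot 355 - \frac{167714}{-15 - 2255} = \frac{355}{139} - \frac{167714}{-2270} = \frac{355}{139} - 167714 \left(- \frac{1}{2270}\right) = \frac{355}{139} - - \frac{83857}{1135} = \frac{355}{139} + \frac{83857}{1135} = \frac{12059048}{157765}$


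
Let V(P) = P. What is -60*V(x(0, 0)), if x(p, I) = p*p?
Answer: 0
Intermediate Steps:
x(p, I) = p**2
-60*V(x(0, 0)) = -60*0**2 = -60*0 = 0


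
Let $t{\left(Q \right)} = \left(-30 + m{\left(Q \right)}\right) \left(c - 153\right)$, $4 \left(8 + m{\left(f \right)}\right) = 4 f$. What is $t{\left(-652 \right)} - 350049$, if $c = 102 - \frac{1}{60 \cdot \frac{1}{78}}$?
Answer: $-313962$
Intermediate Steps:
$c = \frac{1007}{10}$ ($c = 102 - \frac{1}{60 \cdot \frac{1}{78}} = 102 - \frac{1}{\frac{10}{13}} = 102 - \frac{13}{10} = \frac{1007}{10} \approx 100.7$)
$m{\left(f \right)} = -8 + f$ ($m{\left(f \right)} = -8 + \frac{4 f}{4} = -8 + f$)
$t{\left(Q \right)} = \frac{9937}{5} - \frac{523 Q}{10}$ ($t{\left(Q \right)} = \left(-30 + \left(-8 + Q\right)\right) \left(\frac{1007}{10} - 153\right) = \left(-38 + Q\right) \left(- \frac{523}{10}\right) = \frac{9937}{5} - \frac{523 Q}{10}$)
$t{\left(-652 \right)} - 350049 = \left(\frac{9937}{5} - - \frac{170498}{5}\right) - 350049 = \left(\frac{9937}{5} + \frac{170498}{5}\right) - 350049 = 36087 - 350049 = -313962$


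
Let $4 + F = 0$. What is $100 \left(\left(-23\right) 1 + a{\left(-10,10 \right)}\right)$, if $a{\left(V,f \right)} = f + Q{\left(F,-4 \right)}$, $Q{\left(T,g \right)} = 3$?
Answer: $-1000$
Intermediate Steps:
$F = -4$ ($F = -4 + 0 = -4$)
$a{\left(V,f \right)} = 3 + f$ ($a{\left(V,f \right)} = f + 3 = 3 + f$)
$100 \left(\left(-23\right) 1 + a{\left(-10,10 \right)}\right) = 100 \left(\left(-23\right) 1 + \left(3 + 10\right)\right) = 100 \left(-23 + 13\right) = 100 \left(-10\right) = -1000$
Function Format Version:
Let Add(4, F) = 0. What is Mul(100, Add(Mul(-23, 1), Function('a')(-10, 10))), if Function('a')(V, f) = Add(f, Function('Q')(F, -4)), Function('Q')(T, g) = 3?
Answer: -1000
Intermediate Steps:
F = -4 (F = Add(-4, 0) = -4)
Function('a')(V, f) = Add(3, f) (Function('a')(V, f) = Add(f, 3) = Add(3, f))
Mul(100, Add(Mul(-23, 1), Function('a')(-10, 10))) = Mul(100, Add(Mul(-23, 1), Add(3, 10))) = Mul(100, Add(-23, 13)) = Mul(100, -10) = -1000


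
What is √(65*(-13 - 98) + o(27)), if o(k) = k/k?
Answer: I*√7214 ≈ 84.935*I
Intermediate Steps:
o(k) = 1
√(65*(-13 - 98) + o(27)) = √(65*(-13 - 98) + 1) = √(65*(-111) + 1) = √(-7215 + 1) = √(-7214) = I*√7214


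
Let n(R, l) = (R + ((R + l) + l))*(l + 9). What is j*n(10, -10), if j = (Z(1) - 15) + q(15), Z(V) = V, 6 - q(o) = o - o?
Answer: 0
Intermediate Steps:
q(o) = 6 (q(o) = 6 - (o - o) = 6 - 1*0 = 6 + 0 = 6)
n(R, l) = (9 + l)*(2*R + 2*l) (n(R, l) = (R + (R + 2*l))*(9 + l) = (2*R + 2*l)*(9 + l) = (9 + l)*(2*R + 2*l))
j = -8 (j = (1 - 15) + 6 = -14 + 6 = -8)
j*n(10, -10) = -8*(2*(-10)² + 18*10 + 18*(-10) + 2*10*(-10)) = -8*(2*100 + 180 - 180 - 200) = -8*(200 + 180 - 180 - 200) = -8*0 = 0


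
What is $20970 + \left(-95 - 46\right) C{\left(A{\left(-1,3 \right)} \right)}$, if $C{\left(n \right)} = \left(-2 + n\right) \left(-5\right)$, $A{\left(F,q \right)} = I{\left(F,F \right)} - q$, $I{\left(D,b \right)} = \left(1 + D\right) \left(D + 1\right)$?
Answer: $17445$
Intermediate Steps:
$I{\left(D,b \right)} = \left(1 + D\right)^{2}$ ($I{\left(D,b \right)} = \left(1 + D\right) \left(1 + D\right) = \left(1 + D\right)^{2}$)
$A{\left(F,q \right)} = \left(1 + F\right)^{2} - q$
$C{\left(n \right)} = 10 - 5 n$
$20970 + \left(-95 - 46\right) C{\left(A{\left(-1,3 \right)} \right)} = 20970 + \left(-95 - 46\right) \left(10 - 5 \left(\left(1 - 1\right)^{2} - 3\right)\right) = 20970 - 141 \left(10 - 5 \left(0^{2} - 3\right)\right) = 20970 - 141 \left(10 - 5 \left(0 - 3\right)\right) = 20970 - 141 \left(10 - -15\right) = 20970 - 141 \left(10 + 15\right) = 20970 - 3525 = 17445$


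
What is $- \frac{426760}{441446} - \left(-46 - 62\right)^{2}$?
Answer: $- \frac{2574726452}{220723} \approx -11665.0$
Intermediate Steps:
$- \frac{426760}{441446} - \left(-46 - 62\right)^{2} = \left(-426760\right) \frac{1}{441446} - \left(-108\right)^{2} = - \frac{213380}{220723} - 11664 = - \frac{2574726452}{220723}$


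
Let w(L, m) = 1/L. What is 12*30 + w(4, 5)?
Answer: 1441/4 ≈ 360.25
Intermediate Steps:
12*30 + w(4, 5) = 12*30 + 1/4 = 360 + ¼ = 1441/4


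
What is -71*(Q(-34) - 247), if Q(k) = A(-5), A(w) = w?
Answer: 17892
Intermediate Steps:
Q(k) = -5
-71*(Q(-34) - 247) = -71*(-5 - 247) = -71*(-252) = 17892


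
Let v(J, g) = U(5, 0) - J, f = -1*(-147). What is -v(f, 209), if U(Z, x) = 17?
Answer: 130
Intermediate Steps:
f = 147
v(J, g) = 17 - J
-v(f, 209) = -(17 - 1*147) = -(17 - 147) = -1*(-130) = 130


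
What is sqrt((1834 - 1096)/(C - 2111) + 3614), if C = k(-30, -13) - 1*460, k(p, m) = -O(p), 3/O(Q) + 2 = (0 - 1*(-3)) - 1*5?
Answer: sqrt(42440632838)/3427 ≈ 60.114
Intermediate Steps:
O(Q) = -3/4 (O(Q) = 3/(-2 + ((0 - 1*(-3)) - 1*5)) = 3/(-2 + ((0 + 3) - 5)) = 3/(-2 + (3 - 5)) = 3/(-2 - 2) = 3/(-4) = 3*(-1/4) = -3/4)
k(p, m) = 3/4 (k(p, m) = -1*(-3/4) = 3/4)
C = -1837/4 (C = 3/4 - 1*460 = 3/4 - 460 = -1837/4 ≈ -459.25)
sqrt((1834 - 1096)/(C - 2111) + 3614) = sqrt((1834 - 1096)/(-1837/4 - 2111) + 3614) = sqrt(738/(-10281/4) + 3614) = sqrt(738*(-4/10281) + 3614) = sqrt(-984/3427 + 3614) = sqrt(12384194/3427) = sqrt(42440632838)/3427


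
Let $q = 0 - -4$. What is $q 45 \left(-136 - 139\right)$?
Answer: $-49500$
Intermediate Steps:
$q = 4$ ($q = 0 + 4 = 4$)
$q 45 \left(-136 - 139\right) = 4 \cdot 45 \left(-136 - 139\right) = 180 \left(-275\right) = -49500$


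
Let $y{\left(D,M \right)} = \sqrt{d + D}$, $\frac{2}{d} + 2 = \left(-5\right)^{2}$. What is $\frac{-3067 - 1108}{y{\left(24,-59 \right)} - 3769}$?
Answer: $\frac{361918225}{326722749} + \frac{4175 \sqrt{12742}}{326722749} \approx 1.1092$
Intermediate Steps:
$d = \frac{2}{23}$ ($d = \frac{2}{-2 + \left(-5\right)^{2}} = \frac{2}{-2 + 25} = \frac{2}{23} \approx 0.086957$)
$y{\left(D,M \right)} = \sqrt{\frac{2}{23} + D}$
$\frac{-3067 - 1108}{y{\left(24,-59 \right)} - 3769} = \frac{-3067 - 1108}{\frac{\sqrt{46 + 529 \cdot 24}}{23} - 3769} = - \frac{4175}{\frac{\sqrt{46 + 12696}}{23} - 3769} = - \frac{4175}{\frac{\sqrt{12742}}{23} - 3769} = - \frac{4175}{-3769 + \frac{\sqrt{12742}}{23}}$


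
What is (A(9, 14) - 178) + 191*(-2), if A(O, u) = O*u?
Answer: -434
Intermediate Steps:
(A(9, 14) - 178) + 191*(-2) = (9*14 - 178) + 191*(-2) = (126 - 178) - 382 = -52 - 382 = -434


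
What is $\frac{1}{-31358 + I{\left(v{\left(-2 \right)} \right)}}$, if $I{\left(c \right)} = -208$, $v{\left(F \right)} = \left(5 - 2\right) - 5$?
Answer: $- \frac{1}{31566} \approx -3.168 \cdot 10^{-5}$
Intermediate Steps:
$v{\left(F \right)} = -2$ ($v{\left(F \right)} = 3 - 5 = -2$)
$\frac{1}{-31358 + I{\left(v{\left(-2 \right)} \right)}} = \frac{1}{-31358 - 208} = \frac{1}{-31566} = - \frac{1}{31566}$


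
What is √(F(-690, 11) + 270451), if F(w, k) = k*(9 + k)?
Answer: √270671 ≈ 520.26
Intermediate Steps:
√(F(-690, 11) + 270451) = √(11*(9 + 11) + 270451) = √(11*20 + 270451) = √(220 + 270451) = √270671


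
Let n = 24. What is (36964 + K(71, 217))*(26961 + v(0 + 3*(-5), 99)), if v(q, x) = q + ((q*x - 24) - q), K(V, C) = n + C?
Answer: 946941660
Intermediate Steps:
K(V, C) = 24 + C
v(q, x) = -24 + q*x (v(q, x) = q + ((-24 + q*x) - q) = q + (-24 - q + q*x) = -24 + q*x)
(36964 + K(71, 217))*(26961 + v(0 + 3*(-5), 99)) = (36964 + (24 + 217))*(26961 + (-24 + (0 + 3*(-5))*99)) = (36964 + 241)*(26961 + (-24 + (0 - 15)*99)) = 37205*(26961 + (-24 - 15*99)) = 37205*(26961 + (-24 - 1485)) = 37205*(26961 - 1509) = 37205*25452 = 946941660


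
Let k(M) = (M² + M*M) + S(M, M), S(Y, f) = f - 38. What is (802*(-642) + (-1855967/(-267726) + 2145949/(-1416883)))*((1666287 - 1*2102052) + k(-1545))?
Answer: -32577338301809914272395/14589862233 ≈ -2.2329e+12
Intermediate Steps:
S(Y, f) = -38 + f
k(M) = -38 + M + 2*M² (k(M) = (M² + M*M) + (-38 + M) = (M² + M²) + (-38 + M) = 2*M² + (-38 + M) = -38 + M + 2*M²)
(802*(-642) + (-1855967/(-267726) + 2145949/(-1416883)))*((1666287 - 1*2102052) + k(-1545)) = (802*(-642) + (-1855967/(-267726) + 2145949/(-1416883)))*((1666287 - 1*2102052) + (-38 - 1545 + 2*(-1545)²)) = (-514884 + (-1855967*(-1/267726) + 2145949*(-1/1416883)))*((1666287 - 2102052) + (-38 - 1545 + 2*2387025)) = (-514884 + (1855967/267726 - 165073/108991))*(-435765 + (-38 - 1545 + 4774050)) = (-514884 + 158089365299/29179724466)*(-435765 + 4772467) = -15024015162586645/29179724466*4336702 = -32577338301809914272395/14589862233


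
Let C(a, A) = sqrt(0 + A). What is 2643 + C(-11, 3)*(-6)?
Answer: 2643 - 6*sqrt(3) ≈ 2632.6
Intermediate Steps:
C(a, A) = sqrt(A)
2643 + C(-11, 3)*(-6) = 2643 + sqrt(3)*(-6) = 2643 - 6*sqrt(3)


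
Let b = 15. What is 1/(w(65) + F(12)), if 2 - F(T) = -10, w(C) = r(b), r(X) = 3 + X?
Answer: 1/30 ≈ 0.033333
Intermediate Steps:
w(C) = 18 (w(C) = 3 + 15 = 18)
F(T) = 12 (F(T) = 2 - 1*(-10) = 2 + 10 = 12)
1/(w(65) + F(12)) = 1/(18 + 12) = 1/30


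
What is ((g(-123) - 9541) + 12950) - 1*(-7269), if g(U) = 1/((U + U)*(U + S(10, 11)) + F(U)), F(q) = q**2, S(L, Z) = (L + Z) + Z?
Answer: 400585171/37515 ≈ 10678.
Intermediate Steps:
S(L, Z) = L + 2*Z
g(U) = 1/(U**2 + 2*U*(32 + U)) (g(U) = 1/((U + U)*(U + (10 + 2*11)) + U**2) = 1/((2*U)*(U + (10 + 22)) + U**2) = 1/((2*U)*(U + 32) + U**2) = 1/((2*U)*(32 + U) + U**2) = 1/(2*U*(32 + U) + U**2) = 1/(U**2 + 2*U*(32 + U)))
((g(-123) - 9541) + 12950) - 1*(-7269) = ((1/((-123)*(64 + 3*(-123))) - 9541) + 12950) - 1*(-7269) = ((-1/(123*(64 - 369)) - 9541) + 12950) + 7269 = ((-1/123/(-305) - 9541) + 12950) + 7269 = ((-1/123*(-1/305) - 9541) + 12950) + 7269 = ((1/37515 - 9541) + 12950) + 7269 = (-357930614/37515 + 12950) + 7269 = 127888636/37515 + 7269 = 400585171/37515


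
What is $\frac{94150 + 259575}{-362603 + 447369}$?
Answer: $\frac{353725}{84766} \approx 4.173$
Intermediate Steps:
$\frac{94150 + 259575}{-362603 + 447369} = \frac{353725}{84766}$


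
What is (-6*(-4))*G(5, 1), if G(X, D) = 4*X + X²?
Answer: 1080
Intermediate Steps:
G(X, D) = X² + 4*X
(-6*(-4))*G(5, 1) = (-6*(-4))*(5*(4 + 5)) = 24*(5*9) = 24*45 = 1080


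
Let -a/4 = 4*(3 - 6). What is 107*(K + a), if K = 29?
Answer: 8239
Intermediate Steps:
a = 48 (a = -16*(3 - 6) = -16*(-3) = -4*(-12) = 48)
107*(K + a) = 107*(29 + 48) = 107*77 = 8239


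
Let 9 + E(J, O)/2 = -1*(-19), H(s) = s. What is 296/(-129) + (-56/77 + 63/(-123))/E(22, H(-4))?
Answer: -2742031/1163580 ≈ -2.3565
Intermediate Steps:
E(J, O) = 20 (E(J, O) = -18 + 2*(-1*(-19)) = -18 + 2*19 = -18 + 38 = 20)
296/(-129) + (-56/77 + 63/(-123))/E(22, H(-4)) = 296/(-129) + (-56/77 + 63/(-123))/20 = 296*(-1/129) + (-56*1/77 + 63*(-1/123))*(1/20) = -296/129 + (-8/11 - 21/41)*(1/20) = -296/129 - 559/451*1/20 = -296/129 - 559/9020 = -2742031/1163580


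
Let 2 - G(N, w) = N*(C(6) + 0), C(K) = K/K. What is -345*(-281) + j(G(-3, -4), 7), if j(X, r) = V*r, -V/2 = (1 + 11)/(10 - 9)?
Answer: 96777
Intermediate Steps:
C(K) = 1
V = -24 (V = -2*(1 + 11)/(10 - 9) = -24/1 = -24 ≈ -24.000)
G(N, w) = 2 - N (G(N, w) = 2 - N*(1 + 0) = 2 - N)
j(X, r) = -24*r
-345*(-281) + j(G(-3, -4), 7) = -345*(-281) - 24*7 = 96945 - 168 = 96777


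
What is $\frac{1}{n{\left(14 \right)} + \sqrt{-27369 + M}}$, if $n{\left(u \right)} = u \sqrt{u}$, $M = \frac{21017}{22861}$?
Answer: $\frac{22861}{2 \left(160027 \sqrt{14} + i \sqrt{3575812985203}\right)} \approx 0.0017396 - 0.0054939 i$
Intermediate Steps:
$M = \frac{21017}{22861}$ ($M = 21017 \cdot \frac{1}{22861} = \frac{21017}{22861} \approx 0.91934$)
$n{\left(u \right)} = u^{\frac{3}{2}}$
$\frac{1}{n{\left(14 \right)} + \sqrt{-27369 + M}} = \frac{1}{14^{\frac{3}{2}} + \sqrt{-27369 + \frac{21017}{22861}}} = \frac{1}{14 \sqrt{14} + \sqrt{- \frac{625661692}{22861}}} = \frac{1}{14 \sqrt{14} + \frac{2 i \sqrt{3575812985203}}{22861}}$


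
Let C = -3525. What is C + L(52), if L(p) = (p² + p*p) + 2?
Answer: 1885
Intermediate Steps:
L(p) = 2 + 2*p² (L(p) = (p² + p²) + 2 = 2*p² + 2 = 2 + 2*p²)
C + L(52) = -3525 + (2 + 2*52²) = -3525 + (2 + 2*2704) = -3525 + (2 + 5408) = -3525 + 5410 = 1885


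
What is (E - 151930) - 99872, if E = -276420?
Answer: -528222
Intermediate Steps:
(E - 151930) - 99872 = (-276420 - 151930) - 99872 = -428350 - 99872 = -528222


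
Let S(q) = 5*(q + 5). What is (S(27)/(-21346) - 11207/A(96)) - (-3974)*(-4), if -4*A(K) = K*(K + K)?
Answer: -781664857193/49181184 ≈ -15894.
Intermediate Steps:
S(q) = 25 + 5*q (S(q) = 5*(5 + q) = 25 + 5*q)
A(K) = -K**2/2 (A(K) = -K*(K + K)/4 = -K*2*K/4 = -K**2/2)
(S(27)/(-21346) - 11207/A(96)) - (-3974)*(-4) = ((25 + 5*27)/(-21346) - 11207/((-1/2*96**2))) - (-3974)*(-4) = ((25 + 135)*(-1/21346) - 11207/((-1/2*9216))) - 1*15896 = (160*(-1/21346) - 11207/(-4608)) - 15896 = (-80/10673 - 11207*(-1/4608)) - 15896 = (-80/10673 + 11207/4608) - 15896 = 119243671/49181184 - 15896 = -781664857193/49181184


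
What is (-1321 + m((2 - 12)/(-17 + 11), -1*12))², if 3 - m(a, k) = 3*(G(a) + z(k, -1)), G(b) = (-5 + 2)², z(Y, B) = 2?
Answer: 1825201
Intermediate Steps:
G(b) = 9 (G(b) = (-3)² = 9)
m(a, k) = -30 (m(a, k) = 3 - 3*(9 + 2) = 3 - 3*11 = 3 - 1*33 = 3 - 33 = -30)
(-1321 + m((2 - 12)/(-17 + 11), -1*12))² = (-1321 - 30)² = (-1351)² = 1825201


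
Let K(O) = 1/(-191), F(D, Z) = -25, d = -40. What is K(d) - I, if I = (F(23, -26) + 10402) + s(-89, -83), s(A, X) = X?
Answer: -1966155/191 ≈ -10294.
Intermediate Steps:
K(O) = -1/191
I = 10294 (I = (-25 + 10402) - 83 = 10377 - 83 = 10294)
K(d) - I = -1/191 - 1*10294 = -1/191 - 10294 = -1966155/191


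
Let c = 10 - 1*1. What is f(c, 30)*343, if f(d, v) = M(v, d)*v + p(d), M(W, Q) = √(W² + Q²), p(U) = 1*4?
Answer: 1372 + 30870*√109 ≈ 3.2366e+5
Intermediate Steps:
c = 9 (c = 10 - 1 = 9)
p(U) = 4
M(W, Q) = √(Q² + W²)
f(d, v) = 4 + v*√(d² + v²) (f(d, v) = √(d² + v²)*v + 4 = v*√(d² + v²) + 4 = 4 + v*√(d² + v²))
f(c, 30)*343 = (4 + 30*√(9² + 30²))*343 = (4 + 30*√(81 + 900))*343 = (4 + 30*√981)*343 = (4 + 30*(3*√109))*343 = (4 + 90*√109)*343 = 1372 + 30870*√109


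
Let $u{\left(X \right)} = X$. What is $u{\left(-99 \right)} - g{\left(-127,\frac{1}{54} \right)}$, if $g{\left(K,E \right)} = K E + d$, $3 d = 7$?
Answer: $- \frac{5345}{54} \approx -98.981$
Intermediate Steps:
$d = \frac{7}{3}$ ($d = \frac{1}{3} \cdot 7 = \frac{7}{3} \approx 2.3333$)
$g{\left(K,E \right)} = \frac{7}{3} + E K$ ($g{\left(K,E \right)} = K E + \frac{7}{3} = E K + \frac{7}{3} = \frac{7}{3} + E K$)
$u{\left(-99 \right)} - g{\left(-127,\frac{1}{54} \right)} = -99 - \left(\frac{7}{3} + \frac{1}{54} \left(-127\right)\right) = -99 - \left(\frac{7}{3} - \frac{127}{54}\right) = -99 - - \frac{1}{54} = -99 + \frac{1}{54} = - \frac{5345}{54}$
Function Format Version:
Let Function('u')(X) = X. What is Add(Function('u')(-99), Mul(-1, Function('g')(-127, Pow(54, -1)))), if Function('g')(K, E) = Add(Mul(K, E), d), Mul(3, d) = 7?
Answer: Rational(-5345, 54) ≈ -98.981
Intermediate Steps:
d = Rational(7, 3) (d = Mul(Rational(1, 3), 7) = Rational(7, 3) ≈ 2.3333)
Function('g')(K, E) = Add(Rational(7, 3), Mul(E, K)) (Function('g')(K, E) = Add(Mul(K, E), Rational(7, 3)) = Add(Mul(E, K), Rational(7, 3)) = Add(Rational(7, 3), Mul(E, K)))
Add(Function('u')(-99), Mul(-1, Function('g')(-127, Pow(54, -1)))) = Add(-99, Mul(-1, Add(Rational(7, 3), Mul(Pow(54, -1), -127)))) = Add(-99, Mul(-1, Add(Rational(7, 3), Mul(Rational(1, 54), -127)))) = Add(-99, Mul(-1, Add(Rational(7, 3), Rational(-127, 54)))) = Add(-99, Mul(-1, Rational(-1, 54))) = Add(-99, Rational(1, 54)) = Rational(-5345, 54)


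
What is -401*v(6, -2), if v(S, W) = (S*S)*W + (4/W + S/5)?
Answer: 145964/5 ≈ 29193.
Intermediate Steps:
v(S, W) = 4/W + S/5 + W*S² (v(S, W) = S²*W + (4/W + S*(⅕)) = W*S² + (4/W + S/5) = 4/W + S/5 + W*S²)
-401*v(6, -2) = -401*(4/(-2) + (⅕)*6 - 2*6²) = -401*(4*(-½) + 6/5 - 2*36) = -401*(-2 + 6/5 - 72) = -401*(-364/5) = 145964/5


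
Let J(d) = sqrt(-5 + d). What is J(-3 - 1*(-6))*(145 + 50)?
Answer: 195*I*sqrt(2) ≈ 275.77*I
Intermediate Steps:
J(-3 - 1*(-6))*(145 + 50) = sqrt(-5 + (-3 - 1*(-6)))*(145 + 50) = sqrt(-5 + (-3 + 6))*195 = sqrt(-5 + 3)*195 = sqrt(-2)*195 = (I*sqrt(2))*195 = 195*I*sqrt(2)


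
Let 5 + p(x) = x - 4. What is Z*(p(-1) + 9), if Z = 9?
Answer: -9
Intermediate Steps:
p(x) = -9 + x (p(x) = -5 + (x - 4) = -5 + (-4 + x) = -9 + x)
Z*(p(-1) + 9) = 9*((-9 - 1) + 9) = 9*(-10 + 9) = 9*(-1) = -9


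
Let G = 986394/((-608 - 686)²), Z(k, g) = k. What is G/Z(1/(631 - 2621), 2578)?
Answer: -490731015/418609 ≈ -1172.3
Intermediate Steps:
G = 493197/837218 (G = 986394/((-1294)²) = 986394/1674436 = 986394*(1/1674436) = 493197/837218 ≈ 0.58909)
G/Z(1/(631 - 2621), 2578) = 493197/(837218*(1/(631 - 2621))) = 493197/(837218*(1/(-1990))) = 493197/(837218*(-1/1990)) = (493197/837218)*(-1990) = -490731015/418609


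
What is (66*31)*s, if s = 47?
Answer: 96162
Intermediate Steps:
(66*31)*s = (66*31)*47 = 2046*47 = 96162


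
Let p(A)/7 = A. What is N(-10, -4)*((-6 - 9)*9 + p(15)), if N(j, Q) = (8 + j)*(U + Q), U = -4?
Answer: -480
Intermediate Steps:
p(A) = 7*A
N(j, Q) = (-4 + Q)*(8 + j) (N(j, Q) = (8 + j)*(-4 + Q) = (-4 + Q)*(8 + j))
N(-10, -4)*((-6 - 9)*9 + p(15)) = (-32 - 4*(-10) + 8*(-4) - 4*(-10))*((-6 - 9)*9 + 7*15) = (-32 + 40 - 32 + 40)*(-15*9 + 105) = 16*(-135 + 105) = 16*(-30) = -480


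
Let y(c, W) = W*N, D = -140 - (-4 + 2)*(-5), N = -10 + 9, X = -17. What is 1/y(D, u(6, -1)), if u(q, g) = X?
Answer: 1/17 ≈ 0.058824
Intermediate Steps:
u(q, g) = -17
N = -1
D = -150 (D = -140 - (-2)*(-5) = -140 - 1*10 = -140 - 10 = -150)
y(c, W) = -W (y(c, W) = W*(-1) = -W)
1/y(D, u(6, -1)) = 1/(-1*(-17)) = 1/17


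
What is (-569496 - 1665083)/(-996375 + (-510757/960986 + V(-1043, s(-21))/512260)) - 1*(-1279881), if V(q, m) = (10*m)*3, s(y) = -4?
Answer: 2414501974064289473453/1886501747578439 ≈ 1.2799e+6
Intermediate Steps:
V(q, m) = 30*m
(-569496 - 1665083)/(-996375 + (-510757/960986 + V(-1043, s(-21))/512260)) - 1*(-1279881) = (-569496 - 1665083)/(-996375 + (-510757/960986 + (30*(-4))/512260)) - 1*(-1279881) = -2234579/(-996375 + (-510757*1/960986 - 120*1/512260)) + 1279881 = -2234579/(-996375 + (-39289/73922 - 6/25613)) + 1279881 = -2234579/(-996375 - 1006752689/1893364186) + 1279881 = -2234579/(-1886501747578439/1893364186) + 1279881 = -2234579*(-1893364186/1886501747578439) + 1279881 = 4230871849387694/1886501747578439 + 1279881 = 2414501974064289473453/1886501747578439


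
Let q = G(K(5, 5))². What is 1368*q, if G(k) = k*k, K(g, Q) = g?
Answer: 855000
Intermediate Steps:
G(k) = k²
q = 625 (q = (5²)² = 25² = 625)
1368*q = 1368*625 = 855000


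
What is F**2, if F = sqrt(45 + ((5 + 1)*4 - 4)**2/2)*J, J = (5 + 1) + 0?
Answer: 8820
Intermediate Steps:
J = 6 (J = 6 + 0 = 6)
F = 42*sqrt(5) (F = sqrt(45 + ((5 + 1)*4 - 4)**2/2)*6 = sqrt(45 + (6*4 - 4)**2*(1/2))*6 = sqrt(45 + (24 - 4)**2*(1/2))*6 = sqrt(45 + 20**2*(1/2))*6 = sqrt(45 + 400*(1/2))*6 = sqrt(45 + 200)*6 = sqrt(245)*6 = (7*sqrt(5))*6 = 42*sqrt(5) ≈ 93.915)
F**2 = (42*sqrt(5))**2 = 8820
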